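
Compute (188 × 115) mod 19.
17

(188 × 115) = 21620
21620 mod 19 = 17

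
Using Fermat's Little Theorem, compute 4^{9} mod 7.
1

By Fermat's Little Theorem, a^(p-1) ≡ 1 (mod p) for prime p and gcd(a, p) = 1
Here p = 7, so 4^6 ≡ 1 (mod 7)
We can reduce the exponent: 9 mod 6 = 3
So 4^9 ≡ 4^3 (mod 7)
Computing: 4^3 mod 7 = 1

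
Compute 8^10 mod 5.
8 ≡ 3 (mod 5). 10 = 8 + 2 (binary 1010). Repeated squaring mod 5: 3^1 ≡ 3; 3^2 ≡ 3² = 9 ≡ 4; 3^4 ≡ 4² = 16 ≡ 1; 3^8 ≡ 1² = 1 ≡ 1. Multiply: 8^10 ≡ 3^8 × 3^2 ≡ 1 × 4 (mod 5): 1 × 4 = 4 ≡ 4. So 8^10 ≡ 4 (mod 5).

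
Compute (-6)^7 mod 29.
(-6) ≡ 23 (mod 29). 7 = 4 + 2 + 1 (binary 111). Repeated squaring mod 29: 23^1 ≡ 23; 23^2 ≡ 23² = 529 ≡ 7; 23^4 ≡ 7² = 49 ≡ 20. Multiply: (-6)^7 ≡ 23^4 × 23^2 × 23^1 ≡ 20 × 7 × 23 (mod 29): 20 × 7 = 140 ≡ 24; 24 × 23 = 552 ≡ 1. So (-6)^7 ≡ 1 (mod 29).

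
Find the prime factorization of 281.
281

Divide by primes starting from smallest:
281 ÷ 281 = 1

281 = 281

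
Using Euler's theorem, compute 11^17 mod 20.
By Euler: 11^{8} ≡ 1 (mod 20) since gcd(11, 20) = 1. 17 = 2×8 + 1. So 11^{17} ≡ 11^{1} ≡ 11 (mod 20)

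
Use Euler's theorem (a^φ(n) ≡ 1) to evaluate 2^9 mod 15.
By Euler: 2^{8} ≡ 1 (mod 15) since gcd(2, 15) = 1. 9 = 1×8 + 1. So 2^{9} ≡ 2^{1} ≡ 2 (mod 15)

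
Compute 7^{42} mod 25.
24

Using successive squaring:
Binary expansion of 42: 101010
Powers of 7 mod 25 (each is the square of the previous):
  7^1 ≡ 7 (mod 25)
  7^2 ≡ 7² = 49 ≡ 24 (mod 25)
  7^4 ≡ 24² = 576 ≡ 1 (mod 25)
  7^8 ≡ 1² = 1 ≡ 1 (mod 25)
  7^16 ≡ 1² = 1 ≡ 1 (mod 25)
  7^32 ≡ 1² = 1 ≡ 1 (mod 25)
42 = 32 + 8 + 2, so 7^42 = 7^32 × 7^8 × 7^2 ≡ 1 × 1 × 24 (mod 25)
Multiplying step by step:
  1 × 1 = 1 ≡ 1 (mod 25)
  1 × 24 = 24 ≡ 24 (mod 25)
Result: 7^42 ≡ 24 (mod 25)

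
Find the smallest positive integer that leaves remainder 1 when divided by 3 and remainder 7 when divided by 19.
M = 3 × 19 = 57. M₁ = 19, y₁ ≡ 1 (mod 3). M₂ = 3, y₂ ≡ 13 (mod 19). r = 1×19×1 + 7×3×13 ≡ 7 (mod 57). The smallest positive such number is 7.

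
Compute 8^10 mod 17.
10 = 8 + 2 (binary 1010). Repeated squaring mod 17: 8^1 ≡ 8; 8^2 ≡ 8² = 64 ≡ 13; 8^4 ≡ 13² = 169 ≡ 16; 8^8 ≡ 16² = 256 ≡ 1. Multiply: 8^10 = 8^8 × 8^2 ≡ 1 × 13 (mod 17): 1 × 13 = 13 ≡ 13. So 8^10 ≡ 13 (mod 17).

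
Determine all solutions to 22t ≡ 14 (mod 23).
9

Since gcd(22, 23) = 1 divides 14, a solution exists.
Multiply both sides by the inverse of 22 mod 23:
  22^(-1) mod 23 = 22
  x ≡ 22 × 14 ≡ 308 ≡ 9 (mod 23)
Verification: 22 × 9 = 198 = 8 × 23 + 14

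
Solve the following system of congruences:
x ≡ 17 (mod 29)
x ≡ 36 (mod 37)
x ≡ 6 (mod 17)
11617

Using the Chinese Remainder Theorem:
M = product of moduli = 18241
For equation 1: M_1 = 629, 629 ≡ 20 (mod 29), inverse of 629 mod 29 is 16 (check: 20 × 16 = 320 ≡ 1 (mod 29))
For equation 2: M_2 = 493, 493 ≡ 12 (mod 37), inverse of 493 mod 37 is 34 (check: 12 × 34 = 408 ≡ 1 (mod 37))
For equation 3: M_3 = 1073, 1073 ≡ 2 (mod 17), inverse of 1073 mod 17 is 9 (check: 2 × 9 = 18 ≡ 1 (mod 17))
Combine: x ≡ Σ r_i×M_i×(M_i⁻¹ mod m_i) = 17×629×16 + 36×493×34 + 6×1073×9 = 171088 + 603432 + 57942 = 832462
832462 mod 18241 = 11617
x ≡ 11617 (mod 18241)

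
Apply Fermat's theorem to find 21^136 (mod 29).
By Fermat: 21^{28} ≡ 1 (mod 29). 136 = 4×28 + 24. So 21^{136} ≡ 21^{24} ≡ 25 (mod 29)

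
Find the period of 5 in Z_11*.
Powers of 5 mod 11: 5^1≡5, 5^2≡3, 5^3≡4, 5^4≡9, 5^5≡1. Order = 5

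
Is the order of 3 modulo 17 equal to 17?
No, the actual order is 16, not 17.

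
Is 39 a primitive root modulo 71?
No

To verify, check if 39^(70/q) ≢ 1 (mod 71) for each prime divisor q of 70
Divisors of 70 = 70: [1, 2, 5, 7, 10, 14, 35, 70]
  39^(70/2) = 39^35 ≡ 70 (mod 71)
  39^(70/5) = 39^14 ≡ 1 (mod 71)
  39^(70/7) = 39^10 ≡ 37 (mod 71)
Conclusion: 39 is not a primitive root modulo 71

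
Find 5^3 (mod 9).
3 = 2 + 1 (binary 11). Repeated squaring mod 9: 5^1 ≡ 5; 5^2 ≡ 5² = 25 ≡ 7. Multiply: 5^3 = 5^2 × 5^1 ≡ 7 × 5 (mod 9): 7 × 5 = 35 ≡ 8. So 5^3 ≡ 8 (mod 9).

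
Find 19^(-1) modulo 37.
2

Using Extended Euclidean Algorithm:
gcd(19, 37) = 1
Bezout coefficients: 19 × 2 + 37 × -1 = 1
So 19 × 2 ≡ 1 (mod 37)
The inverse is 2 mod 37 = 2
Verification: 19 × 2 = 38 = 1 × 37 + 1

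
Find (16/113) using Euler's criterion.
(16/113) = 16^{56} mod 113 = 1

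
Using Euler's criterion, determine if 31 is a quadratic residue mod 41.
By Euler's criterion: 31^{20} ≡ 1 (mod 41). Since this equals 1, 31 is a QR.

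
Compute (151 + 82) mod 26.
25

(151 + 82) = 233
233 mod 26 = 25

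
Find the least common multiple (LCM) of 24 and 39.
312

First find GCD(24, 39) using the Euclidean algorithm:
24 = 0 × 39 + 24
39 = 1 × 24 + 15
24 = 1 × 15 + 9
15 = 1 × 9 + 6
9 = 1 × 6 + 3
6 = 2 × 3 + 0
GCD(24, 39) = 3

LCM formula: LCM(a, b) = (a × b) / GCD(a, b)
LCM(24, 39) = (24 × 39) / 3
LCM(24, 39) = 936 / 3
LCM(24, 39) = 312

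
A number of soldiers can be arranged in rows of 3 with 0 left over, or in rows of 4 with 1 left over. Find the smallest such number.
M = 3 × 4 = 12. M₁ = 4, y₁ ≡ 1 (mod 3). M₂ = 3, y₂ ≡ 3 (mod 4). r = 0×4×1 + 1×3×3 ≡ 9 (mod 12). The smallest positive such number is 9.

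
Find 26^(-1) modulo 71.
41

Using Extended Euclidean Algorithm:
gcd(26, 71) = 1
Bezout coefficients: 26 × -30 + 71 × 11 = 1
So 26 × -30 ≡ 1 (mod 71)
The inverse is -30 mod 71 = 41
Verification: 26 × 41 = 1066 = 15 × 71 + 1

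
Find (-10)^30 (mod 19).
Using Fermat: (-10)^{18} ≡ 1 (mod 19). 30 ≡ 12 (mod 18). So (-10)^{30} ≡ (-10)^{12} ≡ 7 (mod 19)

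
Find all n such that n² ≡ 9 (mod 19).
The square roots of 9 mod 19 are 16 and 3. Verify: 16² = 256 ≡ 9 (mod 19)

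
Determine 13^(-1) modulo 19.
13^(-1) ≡ 3 (mod 19). Verification: 13 × 3 = 39 ≡ 1 (mod 19)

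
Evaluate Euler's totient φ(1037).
960

Prime factorization: 1037 = 17 × 61
Using the formula φ(n) = n × Π(1 - 1/p) for each prime factor p:
φ(1037) = 1037 × (1 - 1/17) × (1 - 1/61)
φ(1037) = 960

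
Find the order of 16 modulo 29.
Powers of 16 mod 29: 16^1≡16, 16^2≡24, 16^3≡7, 16^4≡25, 16^5≡23, 16^6≡20, 16^7≡1. Order = 7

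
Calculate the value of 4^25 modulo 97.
Using repeated squaring. 25 = 16 + 8 + 1 (binary 11001). Repeated squaring mod 97: 4^1 ≡ 4; 4^2 ≡ 4² = 16 ≡ 16; 4^4 ≡ 16² = 256 ≡ 62; 4^8 ≡ 62² = 3844 ≡ 61; 4^16 ≡ 61² = 3721 ≡ 35. Multiply: 4^25 = 4^16 × 4^8 × 4^1 ≡ 35 × 61 × 4 (mod 97): 35 × 61 = 2135 ≡ 1; 1 × 4 = 4 ≡ 4. So 4^25 ≡ 4 (mod 97).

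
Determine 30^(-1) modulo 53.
30^(-1) ≡ 23 (mod 53). Verification: 30 × 23 = 690 ≡ 1 (mod 53)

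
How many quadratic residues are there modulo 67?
For prime 67, there are (p-1)/2 = (67-1)/2 = 33 quadratic residues (excluding 0).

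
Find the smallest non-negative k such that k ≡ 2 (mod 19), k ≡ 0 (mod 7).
21

Using the Chinese Remainder Theorem:
M = product of moduli = 133
For equation 1: M_1 = 7, 7 ≡ 7 (mod 19), inverse of 7 mod 19 is 11 (check: 7 × 11 = 77 ≡ 1 (mod 19))
For equation 2: M_2 = 19, 19 ≡ 5 (mod 7), inverse of 19 mod 7 is 3 (check: 5 × 3 = 15 ≡ 1 (mod 7))
Combine: k ≡ Σ r_i×M_i×(M_i⁻¹ mod m_i) = 2×7×11 + 0×19×3 = 154 + 0 = 154
154 mod 133 = 21
k ≡ 21 (mod 133)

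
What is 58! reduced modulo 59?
By Wilson's theorem, (58)! ≡ -1 ≡ 58 (mod 59)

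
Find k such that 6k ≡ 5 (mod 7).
2

Since gcd(6, 7) = 1 divides 5, a solution exists.
Multiply both sides by the inverse of 6 mod 7:
  6^(-1) mod 7 = 6
  x ≡ 6 × 5 ≡ 30 ≡ 2 (mod 7)
Verification: 6 × 2 = 12 = 1 × 7 + 5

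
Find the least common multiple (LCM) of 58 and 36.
1044

First find GCD(58, 36) using the Euclidean algorithm:
58 = 1 × 36 + 22
36 = 1 × 22 + 14
22 = 1 × 14 + 8
14 = 1 × 8 + 6
8 = 1 × 6 + 2
6 = 3 × 2 + 0
GCD(58, 36) = 2

LCM formula: LCM(a, b) = (a × b) / GCD(a, b)
LCM(58, 36) = (58 × 36) / 2
LCM(58, 36) = 2088 / 2
LCM(58, 36) = 1044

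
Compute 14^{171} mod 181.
59

Using successive squaring:
Binary expansion of 171: 10101011
Powers of 14 mod 181 (each is the square of the previous):
  14^1 ≡ 14 (mod 181)
  14^2 ≡ 14² = 196 ≡ 15 (mod 181)
  14^4 ≡ 15² = 225 ≡ 44 (mod 181)
  14^8 ≡ 44² = 1936 ≡ 126 (mod 181)
  14^16 ≡ 126² = 15876 ≡ 129 (mod 181)
  14^32 ≡ 129² = 16641 ≡ 170 (mod 181)
  14^64 ≡ 170² = 28900 ≡ 121 (mod 181)
  14^128 ≡ 121² = 14641 ≡ 161 (mod 181)
171 = 128 + 32 + 8 + 2 + 1, so 14^171 = 14^128 × 14^32 × 14^8 × 14^2 × 14^1 ≡ 161 × 170 × 126 × 15 × 14 (mod 181)
Multiplying step by step:
  161 × 170 = 27370 ≡ 39 (mod 181)
  39 × 126 = 4914 ≡ 27 (mod 181)
  27 × 15 = 405 ≡ 43 (mod 181)
  43 × 14 = 602 ≡ 59 (mod 181)
Result: 14^171 ≡ 59 (mod 181)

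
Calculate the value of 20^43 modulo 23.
Using Fermat: 20^{22} ≡ 1 (mod 23). 43 ≡ 21 (mod 22). So 20^{43} ≡ 20^{21} ≡ 15 (mod 23)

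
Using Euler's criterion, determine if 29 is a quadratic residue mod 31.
By Euler's criterion: 29^{15} ≡ 30 (mod 31). Since this equals -1 (≡ 30), 29 is not a QR.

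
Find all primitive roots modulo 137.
Primitive roots mod 137: {3, 5, 6, 12, 13, 20, 21, 23, 24, 26, 27, 29, 31, 33, 35, 40, 42, 43, 45, 46, 47, 48, 51, 52, 53, 54, 55, 57, 58, 62, 66, 67, 70, 71, 75, 79, 80, 82, 83, 84, 85, 86, 89, 90, 91, 92, 94, 95, 97, 102, 104, 106, 108, 110, 111, 113, 114, 116, 117, 124, 125, 131, 132, 134}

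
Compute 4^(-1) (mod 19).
4^(-1) ≡ 5 (mod 19). Verification: 4 × 5 = 20 ≡ 1 (mod 19)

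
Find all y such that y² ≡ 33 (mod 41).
The square roots of 33 mod 41 are 19 and 22. Verify: 19² = 361 ≡ 33 (mod 41)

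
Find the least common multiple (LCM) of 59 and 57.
3363

First find GCD(59, 57) using the Euclidean algorithm:
59 = 1 × 57 + 2
57 = 28 × 2 + 1
2 = 2 × 1 + 0
GCD(59, 57) = 1

LCM formula: LCM(a, b) = (a × b) / GCD(a, b)
LCM(59, 57) = (59 × 57) / 1
LCM(59, 57) = 3363 / 1
LCM(59, 57) = 3363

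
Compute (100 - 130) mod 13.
9

(100 - 130) = -30
-30 mod 13 = 9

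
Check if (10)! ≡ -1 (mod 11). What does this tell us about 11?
(10)! mod 11 = 10. Since this equals -1 (mod 11), Wilson confirms 11 is prime.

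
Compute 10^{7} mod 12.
4

Using successive squaring:
Binary expansion of 7: 111
Powers of 10 mod 12 (each is the square of the previous):
  10^1 ≡ 10 (mod 12)
  10^2 ≡ 10² = 100 ≡ 4 (mod 12)
  10^4 ≡ 4² = 16 ≡ 4 (mod 12)
7 = 4 + 2 + 1, so 10^7 = 10^4 × 10^2 × 10^1 ≡ 4 × 4 × 10 (mod 12)
Multiplying step by step:
  4 × 4 = 16 ≡ 4 (mod 12)
  4 × 10 = 40 ≡ 4 (mod 12)
Result: 10^7 ≡ 4 (mod 12)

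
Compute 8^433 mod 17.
Using Fermat: 8^{16} ≡ 1 (mod 17). 433 ≡ 1 (mod 16). So 8^{433} ≡ 8^{1} ≡ 8 (mod 17)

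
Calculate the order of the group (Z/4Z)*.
2

Prime factorization: 4 = 2^2
Using the formula φ(n) = n × Π(1 - 1/p) for each prime factor p:
φ(4) = 4 × (1 - 1/2)
φ(4) = 2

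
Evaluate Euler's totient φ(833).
672

Prime factorization: 833 = 7^2 × 17
Using the formula φ(n) = n × Π(1 - 1/p) for each prime factor p:
φ(833) = 833 × (1 - 1/7) × (1 - 1/17)
φ(833) = 672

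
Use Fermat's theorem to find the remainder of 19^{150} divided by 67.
62

By Fermat's Little Theorem, a^(p-1) ≡ 1 (mod p) for prime p and gcd(a, p) = 1
Here p = 67, so 19^66 ≡ 1 (mod 67)
We can reduce the exponent: 150 mod 66 = 18
So 19^150 ≡ 19^18 (mod 67)
Computing: 19^18 mod 67 = 62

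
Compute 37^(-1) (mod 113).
37^(-1) ≡ 55 (mod 113). Verification: 37 × 55 = 2035 ≡ 1 (mod 113)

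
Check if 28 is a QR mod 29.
By Euler's criterion: 28^{14} ≡ 1 (mod 29). Since this equals 1, 28 is a QR.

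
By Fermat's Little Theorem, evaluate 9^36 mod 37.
By Fermat's Little Theorem, 9^{36} ≡ 1 (mod 37) since 37 is prime and gcd(9, 37) = 1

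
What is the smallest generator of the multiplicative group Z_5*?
p - 1 = 4 has prime divisors 2. h is a primitive root mod 5 iff h^(4/q) ≢ 1 (mod 5) for each such q.
h = 2: 2^2 ≡ 4 (mod 5); none is 1, so 2 has order 4 and is a primitive root.
The smallest primitive root mod 5 is g = 2.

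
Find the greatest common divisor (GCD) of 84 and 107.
1

Using the Euclidean algorithm:
84 = 0 × 107 + 84
107 = 1 × 84 + 23
84 = 3 × 23 + 15
23 = 1 × 15 + 8
15 = 1 × 8 + 7
8 = 1 × 7 + 1
7 = 7 × 1 + 0

GCD(84, 107) = 1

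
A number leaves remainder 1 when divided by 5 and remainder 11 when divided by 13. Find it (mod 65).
M = 5 × 13 = 65. M₁ = 13, y₁ ≡ 2 (mod 5). M₂ = 5, y₂ ≡ 8 (mod 13). z = 1×13×2 + 11×5×8 ≡ 11 (mod 65)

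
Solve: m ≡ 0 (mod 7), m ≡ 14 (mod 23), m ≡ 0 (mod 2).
M = 7 × 23 × 2 = 322. M₁ = 46, y₁ ≡ 2 (mod 7). M₂ = 14, y₂ ≡ 5 (mod 23). M₃ = 161, y₃ ≡ 1 (mod 2). m = 0×46×2 + 14×14×5 + 0×161×1 ≡ 14 (mod 322)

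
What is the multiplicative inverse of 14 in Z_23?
5

Using Extended Euclidean Algorithm:
gcd(14, 23) = 1
Bezout coefficients: 14 × 5 + 23 × -3 = 1
So 14 × 5 ≡ 1 (mod 23)
The inverse is 5 mod 23 = 5
Verification: 14 × 5 = 70 = 3 × 23 + 1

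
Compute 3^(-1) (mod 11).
3^(-1) ≡ 4 (mod 11). Verification: 3 × 4 = 12 ≡ 1 (mod 11)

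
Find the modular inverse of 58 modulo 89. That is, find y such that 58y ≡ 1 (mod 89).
66

Using Extended Euclidean Algorithm:
gcd(58, 89) = 1
Bezout coefficients: 58 × -23 + 89 × 15 = 1
So 58 × -23 ≡ 1 (mod 89)
The inverse is -23 mod 89 = 66
Verification: 58 × 66 = 3828 = 43 × 89 + 1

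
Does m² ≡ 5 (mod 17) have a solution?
By Euler's criterion: 5^{8} ≡ 16 (mod 17). Since this equals -1 (≡ 16), 5 is not a QR.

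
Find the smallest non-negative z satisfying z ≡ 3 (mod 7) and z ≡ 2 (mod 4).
M = 7 × 4 = 28. M₁ = 4, y₁ ≡ 2 (mod 7). M₂ = 7, y₂ ≡ 3 (mod 4). z = 3×4×2 + 2×7×3 ≡ 10 (mod 28)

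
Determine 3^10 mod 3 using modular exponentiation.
3 ≡ 0 (mod 3). 10 = 8 + 2 (binary 1010). Repeated squaring mod 3: 0^1 ≡ 0; 0^2 ≡ 0² = 0 ≡ 0; 0^4 ≡ 0² = 0 ≡ 0; 0^8 ≡ 0² = 0 ≡ 0. Multiply: 3^10 ≡ 0^8 × 0^2 ≡ 0 × 0 (mod 3): 0 × 0 = 0 ≡ 0. So 3^10 ≡ 0 (mod 3).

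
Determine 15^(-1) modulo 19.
15^(-1) ≡ 14 (mod 19). Verification: 15 × 14 = 210 ≡ 1 (mod 19)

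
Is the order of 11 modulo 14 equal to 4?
No, the actual order is 3, not 4.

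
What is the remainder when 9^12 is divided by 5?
Using Fermat: 9^{4} ≡ 1 (mod 5). 12 ≡ 0 (mod 4). So 9^{12} ≡ 9^{0} ≡ 1 (mod 5)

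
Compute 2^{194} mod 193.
4

Using successive squaring:
Binary expansion of 194: 11000010
Powers of 2 mod 193 (each is the square of the previous):
  2^1 ≡ 2 (mod 193)
  2^2 ≡ 2² = 4 ≡ 4 (mod 193)
  2^4 ≡ 4² = 16 ≡ 16 (mod 193)
  2^8 ≡ 16² = 256 ≡ 63 (mod 193)
  2^16 ≡ 63² = 3969 ≡ 109 (mod 193)
  2^32 ≡ 109² = 11881 ≡ 108 (mod 193)
  2^64 ≡ 108² = 11664 ≡ 84 (mod 193)
  2^128 ≡ 84² = 7056 ≡ 108 (mod 193)
194 = 128 + 64 + 2, so 2^194 = 2^128 × 2^64 × 2^2 ≡ 108 × 84 × 4 (mod 193)
Multiplying step by step:
  108 × 84 = 9072 ≡ 1 (mod 193)
  1 × 4 = 4 ≡ 4 (mod 193)
Result: 2^194 ≡ 4 (mod 193)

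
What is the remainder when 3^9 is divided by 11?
9 = 8 + 1 (binary 1001). Repeated squaring mod 11: 3^1 ≡ 3; 3^2 ≡ 3² = 9 ≡ 9; 3^4 ≡ 9² = 81 ≡ 4; 3^8 ≡ 4² = 16 ≡ 5. Multiply: 3^9 = 3^8 × 3^1 ≡ 5 × 3 (mod 11): 5 × 3 = 15 ≡ 4. So 3^9 ≡ 4 (mod 11).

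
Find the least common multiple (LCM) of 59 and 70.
4130

First find GCD(59, 70) using the Euclidean algorithm:
59 = 0 × 70 + 59
70 = 1 × 59 + 11
59 = 5 × 11 + 4
11 = 2 × 4 + 3
4 = 1 × 3 + 1
3 = 3 × 1 + 0
GCD(59, 70) = 1

LCM formula: LCM(a, b) = (a × b) / GCD(a, b)
LCM(59, 70) = (59 × 70) / 1
LCM(59, 70) = 4130 / 1
LCM(59, 70) = 4130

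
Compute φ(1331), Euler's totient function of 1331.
1210

Prime factorization: 1331 = 11^3
Using the formula φ(n) = n × Π(1 - 1/p) for each prime factor p:
φ(1331) = 1331 × (1 - 1/11)
φ(1331) = 1210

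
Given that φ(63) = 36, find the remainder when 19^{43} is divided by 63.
By Euler: 19^{36} ≡ 1 (mod 63) since gcd(19, 63) = 1. 43 = 1×36 + 7. So 19^{43} ≡ 19^{7} ≡ 19 (mod 63)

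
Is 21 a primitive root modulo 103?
Yes

To verify, check if 21^(102/q) ≢ 1 (mod 103) for each prime divisor q of 102
Divisors of 102 = 102: [1, 2, 3, 6, 17, 34, 51, 102]
  21^(102/17) = 21^6 ≡ 81 (mod 103)
  21^(102/2) = 21^51 ≡ 102 (mod 103)
  21^(102/3) = 21^34 ≡ 56 (mod 103)
Conclusion: 21 is a primitive root modulo 103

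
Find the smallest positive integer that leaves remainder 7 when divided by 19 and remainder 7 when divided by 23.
M = 19 × 23 = 437. M₁ = 23, y₁ ≡ 5 (mod 19). M₂ = 19, y₂ ≡ 17 (mod 23). t = 7×23×5 + 7×19×17 ≡ 7 (mod 437). The smallest positive such number is 7.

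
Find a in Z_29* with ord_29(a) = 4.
12 has order 4 mod 29 since 12^{4} ≡ 1 (mod 29) and no smaller power works.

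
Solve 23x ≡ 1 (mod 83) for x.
23^(-1) ≡ 65 (mod 83). Verification: 23 × 65 = 1495 ≡ 1 (mod 83)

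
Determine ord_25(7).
Powers of 7 mod 25: 7^1≡7, 7^2≡24, 7^3≡18, 7^4≡1. Order = 4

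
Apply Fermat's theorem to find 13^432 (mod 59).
By Fermat: 13^{58} ≡ 1 (mod 59). 432 = 7×58 + 26. So 13^{432} ≡ 13^{26} ≡ 21 (mod 59)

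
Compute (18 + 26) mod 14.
2

(18 + 26) = 44
44 mod 14 = 2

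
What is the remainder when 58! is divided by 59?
By Wilson's theorem, (58)! ≡ -1 ≡ 58 (mod 59)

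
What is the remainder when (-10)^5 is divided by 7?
(-10) ≡ 4 (mod 7). 5 = 4 + 1 (binary 101). Repeated squaring mod 7: 4^1 ≡ 4; 4^2 ≡ 4² = 16 ≡ 2; 4^4 ≡ 2² = 4 ≡ 4. Multiply: (-10)^5 ≡ 4^4 × 4^1 ≡ 4 × 4 (mod 7): 4 × 4 = 16 ≡ 2. So (-10)^5 ≡ 2 (mod 7).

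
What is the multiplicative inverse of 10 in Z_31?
28

Using Extended Euclidean Algorithm:
gcd(10, 31) = 1
Bezout coefficients: 10 × -3 + 31 × 1 = 1
So 10 × -3 ≡ 1 (mod 31)
The inverse is -3 mod 31 = 28
Verification: 10 × 28 = 280 = 9 × 31 + 1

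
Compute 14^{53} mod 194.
138

Using successive squaring:
Binary expansion of 53: 110101
Powers of 14 mod 194 (each is the square of the previous):
  14^1 ≡ 14 (mod 194)
  14^2 ≡ 14² = 196 ≡ 2 (mod 194)
  14^4 ≡ 2² = 4 ≡ 4 (mod 194)
  14^8 ≡ 4² = 16 ≡ 16 (mod 194)
  14^16 ≡ 16² = 256 ≡ 62 (mod 194)
  14^32 ≡ 62² = 3844 ≡ 158 (mod 194)
53 = 32 + 16 + 4 + 1, so 14^53 = 14^32 × 14^16 × 14^4 × 14^1 ≡ 158 × 62 × 4 × 14 (mod 194)
Multiplying step by step:
  158 × 62 = 9796 ≡ 96 (mod 194)
  96 × 4 = 384 ≡ 190 (mod 194)
  190 × 14 = 2660 ≡ 138 (mod 194)
Result: 14^53 ≡ 138 (mod 194)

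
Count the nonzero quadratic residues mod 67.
For prime 67, there are (p-1)/2 = (67-1)/2 = 33 quadratic residues (excluding 0).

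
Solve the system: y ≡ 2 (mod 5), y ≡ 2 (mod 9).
M = 5 × 9 = 45. M₁ = 9, y₁ ≡ 4 (mod 5). M₂ = 5, y₂ ≡ 2 (mod 9). y = 2×9×4 + 2×5×2 ≡ 2 (mod 45)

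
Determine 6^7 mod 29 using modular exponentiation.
7 = 4 + 2 + 1 (binary 111). Repeated squaring mod 29: 6^1 ≡ 6; 6^2 ≡ 6² = 36 ≡ 7; 6^4 ≡ 7² = 49 ≡ 20. Multiply: 6^7 = 6^4 × 6^2 × 6^1 ≡ 20 × 7 × 6 (mod 29): 20 × 7 = 140 ≡ 24; 24 × 6 = 144 ≡ 28. So 6^7 ≡ 28 (mod 29).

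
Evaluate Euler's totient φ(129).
84

Prime factorization: 129 = 3 × 43
Using the formula φ(n) = n × Π(1 - 1/p) for each prime factor p:
φ(129) = 129 × (1 - 1/3) × (1 - 1/43)
φ(129) = 84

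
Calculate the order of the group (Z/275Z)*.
200

Prime factorization: 275 = 5^2 × 11
Using the formula φ(n) = n × Π(1 - 1/p) for each prime factor p:
φ(275) = 275 × (1 - 1/5) × (1 - 1/11)
φ(275) = 200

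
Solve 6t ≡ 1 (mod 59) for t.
6^(-1) ≡ 10 (mod 59). Verification: 6 × 10 = 60 ≡ 1 (mod 59)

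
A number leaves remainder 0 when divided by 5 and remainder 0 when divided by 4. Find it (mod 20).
M = 5 × 4 = 20. M₁ = 4, y₁ ≡ 4 (mod 5). M₂ = 5, y₂ ≡ 1 (mod 4). m = 0×4×4 + 0×5×1 ≡ 0 (mod 20)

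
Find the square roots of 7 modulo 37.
The square roots of 7 mod 37 are 9 and 28. Verify: 9² = 81 ≡ 7 (mod 37)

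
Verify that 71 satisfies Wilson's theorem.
(70)! mod 71 = 70. Since this equals -1 (mod 71), Wilson confirms 71 is prime.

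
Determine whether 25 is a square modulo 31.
By Euler's criterion: 25^{15} ≡ 1 (mod 31). Since this equals 1, 25 is a QR.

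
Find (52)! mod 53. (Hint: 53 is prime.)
By Wilson's theorem, (52)! ≡ -1 ≡ 52 (mod 53)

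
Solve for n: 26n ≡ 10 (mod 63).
44

Since gcd(26, 63) = 1 divides 10, a solution exists.
Multiply both sides by the inverse of 26 mod 63:
  26^(-1) mod 63 = 17
  x ≡ 17 × 10 ≡ 170 ≡ 44 (mod 63)
Verification: 26 × 44 = 1144 = 18 × 63 + 10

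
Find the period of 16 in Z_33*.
Powers of 16 mod 33: 16^1≡16, 16^2≡25, 16^3≡4, 16^4≡31, 16^5≡1. Order = 5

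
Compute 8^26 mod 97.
Using repeated squaring. 26 = 16 + 8 + 2 (binary 11010). Repeated squaring mod 97: 8^1 ≡ 8; 8^2 ≡ 8² = 64 ≡ 64; 8^4 ≡ 64² = 4096 ≡ 22; 8^8 ≡ 22² = 484 ≡ 96; 8^16 ≡ 96² = 9216 ≡ 1. Multiply: 8^26 = 8^16 × 8^8 × 8^2 ≡ 1 × 96 × 64 (mod 97): 1 × 96 = 96 ≡ 96; 96 × 64 = 6144 ≡ 33. So 8^26 ≡ 33 (mod 97).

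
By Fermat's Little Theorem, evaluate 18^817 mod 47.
By Fermat: 18^{46} ≡ 1 (mod 47). 817 ≡ 35 (mod 46). So 18^{817} ≡ 18^{35} ≡ 21 (mod 47)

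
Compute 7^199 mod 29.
Using Fermat: 7^{28} ≡ 1 (mod 29). 199 ≡ 3 (mod 28). So 7^{199} ≡ 7^{3} ≡ 24 (mod 29)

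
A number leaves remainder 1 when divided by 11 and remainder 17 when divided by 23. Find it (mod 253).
M = 11 × 23 = 253. M₁ = 23, y₁ ≡ 1 (mod 11). M₂ = 11, y₂ ≡ 21 (mod 23). n = 1×23×1 + 17×11×21 ≡ 155 (mod 253)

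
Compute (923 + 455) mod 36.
10

(923 + 455) = 1378
1378 mod 36 = 10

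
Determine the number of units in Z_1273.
1188

Prime factorization: 1273 = 19 × 67
Using the formula φ(n) = n × Π(1 - 1/p) for each prime factor p:
φ(1273) = 1273 × (1 - 1/19) × (1 - 1/67)
φ(1273) = 1188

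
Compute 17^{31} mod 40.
33

Using successive squaring:
Binary expansion of 31: 11111
Powers of 17 mod 40 (each is the square of the previous):
  17^1 ≡ 17 (mod 40)
  17^2 ≡ 17² = 289 ≡ 9 (mod 40)
  17^4 ≡ 9² = 81 ≡ 1 (mod 40)
  17^8 ≡ 1² = 1 ≡ 1 (mod 40)
  17^16 ≡ 1² = 1 ≡ 1 (mod 40)
31 = 16 + 8 + 4 + 2 + 1, so 17^31 = 17^16 × 17^8 × 17^4 × 17^2 × 17^1 ≡ 1 × 1 × 1 × 9 × 17 (mod 40)
Multiplying step by step:
  1 × 1 = 1 ≡ 1 (mod 40)
  1 × 1 = 1 ≡ 1 (mod 40)
  1 × 9 = 9 ≡ 9 (mod 40)
  9 × 17 = 153 ≡ 33 (mod 40)
Result: 17^31 ≡ 33 (mod 40)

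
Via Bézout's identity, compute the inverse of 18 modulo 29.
Extended GCD: 18(-8) + 29(5) = 1. So 18^(-1) ≡ 21 ≡ 21 (mod 29). Verify: 18 × 21 = 378 ≡ 1 (mod 29)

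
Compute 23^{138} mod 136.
49

Using successive squaring:
Binary expansion of 138: 10001010
Powers of 23 mod 136 (each is the square of the previous):
  23^1 ≡ 23 (mod 136)
  23^2 ≡ 23² = 529 ≡ 121 (mod 136)
  23^4 ≡ 121² = 14641 ≡ 89 (mod 136)
  23^8 ≡ 89² = 7921 ≡ 33 (mod 136)
  23^16 ≡ 33² = 1089 ≡ 1 (mod 136)
  23^32 ≡ 1² = 1 ≡ 1 (mod 136)
  23^64 ≡ 1² = 1 ≡ 1 (mod 136)
  23^128 ≡ 1² = 1 ≡ 1 (mod 136)
138 = 128 + 8 + 2, so 23^138 = 23^128 × 23^8 × 23^2 ≡ 1 × 33 × 121 (mod 136)
Multiplying step by step:
  1 × 33 = 33 ≡ 33 (mod 136)
  33 × 121 = 3993 ≡ 49 (mod 136)
Result: 23^138 ≡ 49 (mod 136)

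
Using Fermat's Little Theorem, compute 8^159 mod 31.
By Fermat: 8^{30} ≡ 1 (mod 31). 159 = 5×30 + 9. So 8^{159} ≡ 8^{9} ≡ 4 (mod 31)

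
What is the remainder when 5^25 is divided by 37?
Using repeated squaring. 25 = 16 + 8 + 1 (binary 11001). Repeated squaring mod 37: 5^1 ≡ 5; 5^2 ≡ 5² = 25 ≡ 25; 5^4 ≡ 25² = 625 ≡ 33; 5^8 ≡ 33² = 1089 ≡ 16; 5^16 ≡ 16² = 256 ≡ 34. Multiply: 5^25 = 5^16 × 5^8 × 5^1 ≡ 34 × 16 × 5 (mod 37): 34 × 16 = 544 ≡ 26; 26 × 5 = 130 ≡ 19. So 5^25 ≡ 19 (mod 37).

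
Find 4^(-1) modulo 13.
10

Using Extended Euclidean Algorithm:
gcd(4, 13) = 1
Bezout coefficients: 4 × -3 + 13 × 1 = 1
So 4 × -3 ≡ 1 (mod 13)
The inverse is -3 mod 13 = 10
Verification: 4 × 10 = 40 = 3 × 13 + 1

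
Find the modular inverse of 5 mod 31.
5^(-1) ≡ 25 (mod 31). Verification: 5 × 25 = 125 ≡ 1 (mod 31)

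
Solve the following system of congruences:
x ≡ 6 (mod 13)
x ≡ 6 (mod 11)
6

Using the Chinese Remainder Theorem:
M = product of moduli = 143
For equation 1: M_1 = 11, 11 ≡ 11 (mod 13), inverse of 11 mod 13 is 6 (check: 11 × 6 = 66 ≡ 1 (mod 13))
For equation 2: M_2 = 13, 13 ≡ 2 (mod 11), inverse of 13 mod 11 is 6 (check: 2 × 6 = 12 ≡ 1 (mod 11))
Combine: x ≡ Σ r_i×M_i×(M_i⁻¹ mod m_i) = 6×11×6 + 6×13×6 = 396 + 468 = 864
864 mod 143 = 6
x ≡ 6 (mod 143)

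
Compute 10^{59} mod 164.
160

Using successive squaring:
Binary expansion of 59: 111011
Powers of 10 mod 164 (each is the square of the previous):
  10^1 ≡ 10 (mod 164)
  10^2 ≡ 10² = 100 ≡ 100 (mod 164)
  10^4 ≡ 100² = 10000 ≡ 160 (mod 164)
  10^8 ≡ 160² = 25600 ≡ 16 (mod 164)
  10^16 ≡ 16² = 256 ≡ 92 (mod 164)
  10^32 ≡ 92² = 8464 ≡ 100 (mod 164)
59 = 32 + 16 + 8 + 2 + 1, so 10^59 = 10^32 × 10^16 × 10^8 × 10^2 × 10^1 ≡ 100 × 92 × 16 × 100 × 10 (mod 164)
Multiplying step by step:
  100 × 92 = 9200 ≡ 16 (mod 164)
  16 × 16 = 256 ≡ 92 (mod 164)
  92 × 100 = 9200 ≡ 16 (mod 164)
  16 × 10 = 160 ≡ 160 (mod 164)
Result: 10^59 ≡ 160 (mod 164)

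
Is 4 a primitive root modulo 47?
p - 1 = 46 has prime divisors 2, 23. Check 4^(46/q) mod 47 for each: 4^(46/2) = 4^23 ≡ 1, 4^(46/23) = 4^2 ≡ 16 (mod 47). Since 4^23 ≡ 1 (mod 47), the order of 4 divides 23 (in fact the order is 23) ≠ 46, so it is not a primitive root.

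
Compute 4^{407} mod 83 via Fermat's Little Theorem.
48

By Fermat's Little Theorem, a^(p-1) ≡ 1 (mod p) for prime p and gcd(a, p) = 1
Here p = 83, so 4^82 ≡ 1 (mod 83)
We can reduce the exponent: 407 mod 82 = 79
So 4^407 ≡ 4^79 (mod 83)
Computing: 4^79 mod 83 = 48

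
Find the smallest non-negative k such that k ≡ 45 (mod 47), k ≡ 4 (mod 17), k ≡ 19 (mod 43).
33086

Using the Chinese Remainder Theorem:
M = product of moduli = 34357
For equation 1: M_1 = 731, 731 ≡ 26 (mod 47), inverse of 731 mod 47 is 38 (check: 26 × 38 = 988 ≡ 1 (mod 47))
For equation 2: M_2 = 2021, 2021 ≡ 15 (mod 17), inverse of 2021 mod 17 is 8 (check: 15 × 8 = 120 ≡ 1 (mod 17))
For equation 3: M_3 = 799, 799 ≡ 25 (mod 43), inverse of 799 mod 43 is 31 (check: 25 × 31 = 775 ≡ 1 (mod 43))
Combine: k ≡ Σ r_i×M_i×(M_i⁻¹ mod m_i) = 45×731×38 + 4×2021×8 + 19×799×31 = 1250010 + 64672 + 470611 = 1785293
1785293 mod 34357 = 33086
k ≡ 33086 (mod 34357)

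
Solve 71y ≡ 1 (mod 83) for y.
76

Using Extended Euclidean Algorithm:
gcd(71, 83) = 1
Bezout coefficients: 71 × -7 + 83 × 6 = 1
So 71 × -7 ≡ 1 (mod 83)
The inverse is -7 mod 83 = 76
Verification: 71 × 76 = 5396 = 65 × 83 + 1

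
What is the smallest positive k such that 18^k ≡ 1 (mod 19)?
Powers of 18 mod 19: 18^1≡18, 18^2≡1. Order = 2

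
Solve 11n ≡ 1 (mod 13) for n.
6

Using Extended Euclidean Algorithm:
gcd(11, 13) = 1
Bezout coefficients: 11 × 6 + 13 × -5 = 1
So 11 × 6 ≡ 1 (mod 13)
The inverse is 6 mod 13 = 6
Verification: 11 × 6 = 66 = 5 × 13 + 1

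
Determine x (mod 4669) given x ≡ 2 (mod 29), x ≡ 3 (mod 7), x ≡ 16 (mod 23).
4294

Using the Chinese Remainder Theorem:
M = product of moduli = 4669
For equation 1: M_1 = 161, 161 ≡ 16 (mod 29), inverse of 161 mod 29 is 20 (check: 16 × 20 = 320 ≡ 1 (mod 29))
For equation 2: M_2 = 667, 667 ≡ 2 (mod 7), inverse of 667 mod 7 is 4 (check: 2 × 4 = 8 ≡ 1 (mod 7))
For equation 3: M_3 = 203, 203 ≡ 19 (mod 23), inverse of 203 mod 23 is 17 (check: 19 × 17 = 323 ≡ 1 (mod 23))
Combine: x ≡ Σ r_i×M_i×(M_i⁻¹ mod m_i) = 2×161×20 + 3×667×4 + 16×203×17 = 6440 + 8004 + 55216 = 69660
69660 mod 4669 = 4294
x ≡ 4294 (mod 4669)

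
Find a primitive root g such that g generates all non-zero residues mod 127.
p - 1 = 126 has prime divisors 2, 3, 7. h is a primitive root mod 127 iff h^(126/q) ≢ 1 (mod 127) for each such q.
h = 2: 2^63 ≡ 1, 2^42 ≡ 1, 2^18 ≡ 16 (mod 127); 2^63 ≡ 1, so not a primitive root.
h = 3: 3^63 ≡ 126, 3^42 ≡ 107, 3^18 ≡ 4 (mod 127); none is 1, so 3 has order 126 and is a primitive root.
The smallest primitive root mod 127 is g = 3.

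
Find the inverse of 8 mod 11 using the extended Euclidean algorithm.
Extended GCD: 8(-4) + 11(3) = 1. So 8^(-1) ≡ 7 ≡ 7 (mod 11). Verify: 8 × 7 = 56 ≡ 1 (mod 11)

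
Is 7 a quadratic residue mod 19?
By Euler's criterion: 7^{9} ≡ 1 (mod 19). Since this equals 1, 7 is a QR.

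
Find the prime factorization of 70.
2 × 5 × 7

Divide by primes starting from smallest:
70 ÷ 2 = 35
35 ÷ 5 = 7
7 ÷ 7 = 1

70 = 2 × 5 × 7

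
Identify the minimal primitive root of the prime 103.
p - 1 = 102 has prime divisors 2, 3, 17. h is a primitive root mod 103 iff h^(102/q) ≢ 1 (mod 103) for each such q.
h = 2: 2^51 ≡ 1, 2^34 ≡ 46, 2^6 ≡ 64 (mod 103); 2^51 ≡ 1, so not a primitive root.
h = 3: 3^51 ≡ 102, 3^34 ≡ 1, 3^6 ≡ 8 (mod 103); 3^34 ≡ 1, so not a primitive root.
h = 4: 4^51 ≡ 1, 4^34 ≡ 56, 4^6 ≡ 79 (mod 103); 4^51 ≡ 1, so not a primitive root.
h = 5: 5^51 ≡ 102, 5^34 ≡ 56, 5^6 ≡ 72 (mod 103); none is 1, so 5 has order 102 and is a primitive root.
The smallest primitive root mod 103 is g = 5.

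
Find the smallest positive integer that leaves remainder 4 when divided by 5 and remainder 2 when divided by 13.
M = 5 × 13 = 65. M₁ = 13, y₁ ≡ 2 (mod 5). M₂ = 5, y₂ ≡ 8 (mod 13). m = 4×13×2 + 2×5×8 ≡ 54 (mod 65). The smallest positive such number is 54.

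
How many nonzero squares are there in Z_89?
For prime 89, there are (p-1)/2 = (89-1)/2 = 44 quadratic residues (excluding 0).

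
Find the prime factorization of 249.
3 × 83

Divide by primes starting from smallest:
249 ÷ 3 = 83
83 ÷ 83 = 1

249 = 3 × 83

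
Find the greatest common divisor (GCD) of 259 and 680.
1

Using the Euclidean algorithm:
259 = 0 × 680 + 259
680 = 2 × 259 + 162
259 = 1 × 162 + 97
162 = 1 × 97 + 65
97 = 1 × 65 + 32
65 = 2 × 32 + 1
32 = 32 × 1 + 0

GCD(259, 680) = 1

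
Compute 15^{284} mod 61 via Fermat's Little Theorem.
57

By Fermat's Little Theorem, a^(p-1) ≡ 1 (mod p) for prime p and gcd(a, p) = 1
Here p = 61, so 15^60 ≡ 1 (mod 61)
We can reduce the exponent: 284 mod 60 = 44
So 15^284 ≡ 15^44 (mod 61)
Computing: 15^44 mod 61 = 57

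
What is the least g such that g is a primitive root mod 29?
p - 1 = 28 has prime divisors 2, 7. h is a primitive root mod 29 iff h^(28/q) ≢ 1 (mod 29) for each such q.
h = 2: 2^14 ≡ 28, 2^4 ≡ 16 (mod 29); none is 1, so 2 has order 28 and is a primitive root.
The smallest primitive root mod 29 is g = 2.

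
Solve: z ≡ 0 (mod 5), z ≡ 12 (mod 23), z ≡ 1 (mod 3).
M = 5 × 23 × 3 = 345. M₁ = 69, y₁ ≡ 4 (mod 5). M₂ = 15, y₂ ≡ 20 (mod 23). M₃ = 115, y₃ ≡ 1 (mod 3). z = 0×69×4 + 12×15×20 + 1×115×1 ≡ 265 (mod 345)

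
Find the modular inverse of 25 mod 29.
25^(-1) ≡ 7 (mod 29). Verification: 25 × 7 = 175 ≡ 1 (mod 29)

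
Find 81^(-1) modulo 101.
5

Using Extended Euclidean Algorithm:
gcd(81, 101) = 1
Bezout coefficients: 81 × 5 + 101 × -4 = 1
So 81 × 5 ≡ 1 (mod 101)
The inverse is 5 mod 101 = 5
Verification: 81 × 5 = 405 = 4 × 101 + 1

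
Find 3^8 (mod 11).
8 = 8 (binary 1000). Repeated squaring mod 11: 3^1 ≡ 3; 3^2 ≡ 3² = 9 ≡ 9; 3^4 ≡ 9² = 81 ≡ 4; 3^8 ≡ 4² = 16 ≡ 5. So 3^8 ≡ 5 (mod 11).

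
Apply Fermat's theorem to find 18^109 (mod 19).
By Fermat: 18^{18} ≡ 1 (mod 19). 109 = 6×18 + 1. So 18^{109} ≡ 18^{1} ≡ 18 (mod 19)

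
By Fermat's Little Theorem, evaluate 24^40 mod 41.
By Fermat's Little Theorem, 24^{40} ≡ 1 (mod 41) since 41 is prime and gcd(24, 41) = 1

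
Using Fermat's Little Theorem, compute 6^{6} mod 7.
1

By Fermat's Little Theorem, a^(p-1) ≡ 1 (mod p) for prime p and gcd(a, p) = 1
Here p = 7, so 6^6 ≡ 1 (mod 7)
We can reduce the exponent: 6 mod 6 = 0
So 6^6 ≡ 6^0 (mod 7)
Computing: 6^0 mod 7 = 1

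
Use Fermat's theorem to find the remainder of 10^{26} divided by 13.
9

By Fermat's Little Theorem, a^(p-1) ≡ 1 (mod p) for prime p and gcd(a, p) = 1
Here p = 13, so 10^12 ≡ 1 (mod 13)
We can reduce the exponent: 26 mod 12 = 2
So 10^26 ≡ 10^2 (mod 13)
Computing: 10^2 mod 13 = 9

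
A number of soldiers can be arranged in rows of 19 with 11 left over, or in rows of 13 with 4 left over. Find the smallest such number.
M = 19 × 13 = 247. M₁ = 13, y₁ ≡ 3 (mod 19). M₂ = 19, y₂ ≡ 11 (mod 13). y = 11×13×3 + 4×19×11 ≡ 30 (mod 247). The smallest positive such number is 30.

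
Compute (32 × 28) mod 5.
1

(32 × 28) = 896
896 mod 5 = 1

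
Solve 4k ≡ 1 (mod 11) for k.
4^(-1) ≡ 3 (mod 11). Verification: 4 × 3 = 12 ≡ 1 (mod 11)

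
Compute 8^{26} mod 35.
29

Using successive squaring:
Binary expansion of 26: 11010
Powers of 8 mod 35 (each is the square of the previous):
  8^1 ≡ 8 (mod 35)
  8^2 ≡ 8² = 64 ≡ 29 (mod 35)
  8^4 ≡ 29² = 841 ≡ 1 (mod 35)
  8^8 ≡ 1² = 1 ≡ 1 (mod 35)
  8^16 ≡ 1² = 1 ≡ 1 (mod 35)
26 = 16 + 8 + 2, so 8^26 = 8^16 × 8^8 × 8^2 ≡ 1 × 1 × 29 (mod 35)
Multiplying step by step:
  1 × 1 = 1 ≡ 1 (mod 35)
  1 × 29 = 29 ≡ 29 (mod 35)
Result: 8^26 ≡ 29 (mod 35)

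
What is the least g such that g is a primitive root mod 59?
p - 1 = 58 has prime divisors 2, 29. h is a primitive root mod 59 iff h^(58/q) ≢ 1 (mod 59) for each such q.
h = 2: 2^29 ≡ 58, 2^2 ≡ 4 (mod 59); none is 1, so 2 has order 58 and is a primitive root.
The smallest primitive root mod 59 is g = 2.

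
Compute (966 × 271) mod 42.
0

(966 × 271) = 261786
261786 mod 42 = 0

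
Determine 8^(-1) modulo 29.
8^(-1) ≡ 11 (mod 29). Verification: 8 × 11 = 88 ≡ 1 (mod 29)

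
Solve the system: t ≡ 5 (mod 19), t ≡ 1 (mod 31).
M = 19 × 31 = 589. M₁ = 31, y₁ ≡ 8 (mod 19). M₂ = 19, y₂ ≡ 18 (mod 31). t = 5×31×8 + 1×19×18 ≡ 404 (mod 589)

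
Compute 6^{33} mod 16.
0

Using successive squaring:
Binary expansion of 33: 100001
Powers of 6 mod 16 (each is the square of the previous):
  6^1 ≡ 6 (mod 16)
  6^2 ≡ 6² = 36 ≡ 4 (mod 16)
  6^4 ≡ 4² = 16 ≡ 0 (mod 16)
  6^8 ≡ 0² = 0 ≡ 0 (mod 16)
  6^16 ≡ 0² = 0 ≡ 0 (mod 16)
  6^32 ≡ 0² = 0 ≡ 0 (mod 16)
33 = 32 + 1, so 6^33 = 6^32 × 6^1 ≡ 0 × 6 (mod 16)
Multiplying step by step:
  0 × 6 = 0 ≡ 0 (mod 16)
Result: 6^33 ≡ 0 (mod 16)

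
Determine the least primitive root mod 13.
p - 1 = 12 has prime divisors 2, 3. h is a primitive root mod 13 iff h^(12/q) ≢ 1 (mod 13) for each such q.
h = 2: 2^6 ≡ 12, 2^4 ≡ 3 (mod 13); none is 1, so 2 has order 12 and is a primitive root.
The smallest primitive root mod 13 is g = 2.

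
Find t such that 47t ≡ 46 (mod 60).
38

Since gcd(47, 60) = 1 divides 46, a solution exists.
Multiply both sides by the inverse of 47 mod 60:
  47^(-1) mod 60 = 23
  x ≡ 23 × 46 ≡ 1058 ≡ 38 (mod 60)
Verification: 47 × 38 = 1786 = 29 × 60 + 46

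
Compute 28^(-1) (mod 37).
4

Using Extended Euclidean Algorithm:
gcd(28, 37) = 1
Bezout coefficients: 28 × 4 + 37 × -3 = 1
So 28 × 4 ≡ 1 (mod 37)
The inverse is 4 mod 37 = 4
Verification: 28 × 4 = 112 = 3 × 37 + 1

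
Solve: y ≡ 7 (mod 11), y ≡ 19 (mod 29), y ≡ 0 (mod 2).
M = 11 × 29 × 2 = 638. M₁ = 58, y₁ ≡ 4 (mod 11). M₂ = 22, y₂ ≡ 4 (mod 29). M₃ = 319, y₃ ≡ 1 (mod 2). y = 7×58×4 + 19×22×4 + 0×319×1 ≡ 106 (mod 638)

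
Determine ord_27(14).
Powers of 14 mod 27: 14^1≡14, 14^2≡7, 14^3≡17, 14^4≡22, 14^5≡11, 14^6≡19, 14^7≡23, 14^8≡25, 14^9≡26, 14^10≡13, 14^11≡20, 14^12≡10, 14^13≡5, 14^14≡16, 14^15≡8, 14^16≡4, 14^17≡2, 14^18≡1. Order = 18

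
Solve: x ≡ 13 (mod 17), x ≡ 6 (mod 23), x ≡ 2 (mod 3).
M = 17 × 23 × 3 = 1173. M₁ = 69, y₁ ≡ 1 (mod 17). M₂ = 51, y₂ ≡ 14 (mod 23). M₃ = 391, y₃ ≡ 1 (mod 3). x = 13×69×1 + 6×51×14 + 2×391×1 ≡ 98 (mod 1173)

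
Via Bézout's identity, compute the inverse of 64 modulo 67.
Extended GCD: 64(22) + 67(-21) = 1. So 64^(-1) ≡ 22 ≡ 22 (mod 67). Verify: 64 × 22 = 1408 ≡ 1 (mod 67)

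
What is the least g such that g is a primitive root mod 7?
p - 1 = 6 has prime divisors 2, 3. h is a primitive root mod 7 iff h^(6/q) ≢ 1 (mod 7) for each such q.
h = 2: 2^3 ≡ 1, 2^2 ≡ 4 (mod 7); 2^3 ≡ 1, so not a primitive root.
h = 3: 3^3 ≡ 6, 3^2 ≡ 2 (mod 7); none is 1, so 3 has order 6 and is a primitive root.
The smallest primitive root mod 7 is g = 3.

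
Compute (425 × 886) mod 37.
1

(425 × 886) = 376550
376550 mod 37 = 1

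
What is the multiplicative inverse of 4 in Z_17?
13

Using Extended Euclidean Algorithm:
gcd(4, 17) = 1
Bezout coefficients: 4 × -4 + 17 × 1 = 1
So 4 × -4 ≡ 1 (mod 17)
The inverse is -4 mod 17 = 13
Verification: 4 × 13 = 52 = 3 × 17 + 1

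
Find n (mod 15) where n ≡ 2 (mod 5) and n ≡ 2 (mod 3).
M = 5 × 3 = 15. M₁ = 3, y₁ ≡ 2 (mod 5). M₂ = 5, y₂ ≡ 2 (mod 3). n = 2×3×2 + 2×5×2 ≡ 2 (mod 15)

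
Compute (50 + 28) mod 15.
3

(50 + 28) = 78
78 mod 15 = 3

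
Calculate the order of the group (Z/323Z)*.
288

Prime factorization: 323 = 17 × 19
Using the formula φ(n) = n × Π(1 - 1/p) for each prime factor p:
φ(323) = 323 × (1 - 1/17) × (1 - 1/19)
φ(323) = 288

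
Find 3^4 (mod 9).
4 = 4 (binary 100). Repeated squaring mod 9: 3^1 ≡ 3; 3^2 ≡ 3² = 9 ≡ 0; 3^4 ≡ 0² = 0 ≡ 0. So 3^4 ≡ 0 (mod 9).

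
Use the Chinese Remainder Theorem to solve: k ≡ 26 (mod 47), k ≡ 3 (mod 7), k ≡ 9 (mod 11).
3034

Using the Chinese Remainder Theorem:
M = product of moduli = 3619
For equation 1: M_1 = 77, 77 ≡ 30 (mod 47), inverse of 77 mod 47 is 11 (check: 30 × 11 = 330 ≡ 1 (mod 47))
For equation 2: M_2 = 517, 517 ≡ 6 (mod 7), inverse of 517 mod 7 is 6 (check: 6 × 6 = 36 ≡ 1 (mod 7))
For equation 3: M_3 = 329, 329 ≡ 10 (mod 11), inverse of 329 mod 11 is 10 (check: 10 × 10 = 100 ≡ 1 (mod 11))
Combine: k ≡ Σ r_i×M_i×(M_i⁻¹ mod m_i) = 26×77×11 + 3×517×6 + 9×329×10 = 22022 + 9306 + 29610 = 60938
60938 mod 3619 = 3034
k ≡ 3034 (mod 3619)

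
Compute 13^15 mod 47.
Using repeated squaring. 15 = 8 + 4 + 2 + 1 (binary 1111). Repeated squaring mod 47: 13^1 ≡ 13; 13^2 ≡ 13² = 169 ≡ 28; 13^4 ≡ 28² = 784 ≡ 32; 13^8 ≡ 32² = 1024 ≡ 37. Multiply: 13^15 = 13^8 × 13^4 × 13^2 × 13^1 ≡ 37 × 32 × 28 × 13 (mod 47): 37 × 32 = 1184 ≡ 9; 9 × 28 = 252 ≡ 17; 17 × 13 = 221 ≡ 33. So 13^15 ≡ 33 (mod 47).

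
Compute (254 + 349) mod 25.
3

(254 + 349) = 603
603 mod 25 = 3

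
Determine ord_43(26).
Powers of 26 mod 43: 26^1≡26, 26^2≡31, 26^3≡32, 26^4≡15, 26^5≡3, 26^6≡35, 26^7≡7, 26^8≡10, 26^9≡2, 26^10≡9, 26^11≡19, 26^12≡21, 26^13≡30, 26^14≡6, 26^15≡27, 26^16≡14, 26^17≡20, 26^18≡4, 26^19≡18, 26^20≡38, 26^21≡42, 26^22≡17, 26^23≡12, 26^24≡11, 26^25≡28, 26^26≡40, 26^27≡8, 26^28≡36, 26^29≡33, 26^30≡41, 26^31≡34, 26^32≡24, 26^33≡22, 26^34≡13, 26^35≡37, 26^36≡16, 26^37≡29, 26^38≡23, 26^39≡39, 26^40≡25, 26^41≡5, 26^42≡1. Order = 42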